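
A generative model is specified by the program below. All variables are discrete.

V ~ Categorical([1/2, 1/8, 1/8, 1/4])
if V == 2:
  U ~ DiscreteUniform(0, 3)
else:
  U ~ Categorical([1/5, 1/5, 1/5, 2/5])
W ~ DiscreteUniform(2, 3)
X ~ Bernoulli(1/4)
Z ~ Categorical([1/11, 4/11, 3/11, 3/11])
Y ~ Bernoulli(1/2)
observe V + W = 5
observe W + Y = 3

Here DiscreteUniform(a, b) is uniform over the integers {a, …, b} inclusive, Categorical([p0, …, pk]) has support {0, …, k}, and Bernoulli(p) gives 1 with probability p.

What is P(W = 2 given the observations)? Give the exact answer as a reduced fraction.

P(W = 2 | obs) = 2/3

Enumerate traces; 64 have nonzero weight after conditioning:
  (V=2, U=0, W=3, X=0, Z=0, Y=0) weight 3/5632
  (V=2, U=0, W=3, X=0, Z=1, Y=0) weight 3/1408
  (V=2, U=0, W=3, X=0, Z=2, Y=0) weight 9/5632
  (V=2, U=0, W=3, X=0, Z=3, Y=0) weight 9/5632
  (V=2, U=0, W=3, X=1, Z=0, Y=0) weight 1/5632
  (V=2, U=0, W=3, X=1, Z=1, Y=0) weight 1/1408
  (V=2, U=0, W=3, X=1, Z=2, Y=0) weight 3/5632
  (V=2, U=0, W=3, X=1, Z=3, Y=0) weight 3/5632
  (V=3, U=0, W=2, X=0, Z=0, Y=1) weight 3/3520
  … 55 more
Group by W:
  weight(W=2) = 1/16
  weight(W=3) = 1/32
Total weight = 1/16 + 1/32 = 3/32
P(W=2 | obs) = 1/16 / 3/32 = 2/3
P(W=3 | obs) = 1/32 / 3/32 = 1/3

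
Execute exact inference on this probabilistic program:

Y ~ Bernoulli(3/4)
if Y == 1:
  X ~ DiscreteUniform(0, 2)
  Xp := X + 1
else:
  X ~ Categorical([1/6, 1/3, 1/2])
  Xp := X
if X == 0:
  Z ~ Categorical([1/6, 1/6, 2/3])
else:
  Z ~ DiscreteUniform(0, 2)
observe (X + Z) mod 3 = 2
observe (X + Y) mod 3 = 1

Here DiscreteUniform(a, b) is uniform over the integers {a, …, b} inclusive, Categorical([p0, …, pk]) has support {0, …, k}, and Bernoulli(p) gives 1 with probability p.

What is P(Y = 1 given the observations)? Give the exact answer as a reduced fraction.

Enumerate traces; 2 have nonzero weight after conditioning:
  (Y=0, X=1, Z=1) weight 1/36
  (Y=1, X=0, Z=2) weight 1/6
Group by Y:
  weight(Y=0) = 1/36
  weight(Y=1) = 1/6
Total weight = 1/36 + 1/6 = 7/36
P(Y=0 | obs) = 1/36 / 7/36 = 1/7
P(Y=1 | obs) = 1/6 / 7/36 = 6/7

P(Y = 1 | obs) = 6/7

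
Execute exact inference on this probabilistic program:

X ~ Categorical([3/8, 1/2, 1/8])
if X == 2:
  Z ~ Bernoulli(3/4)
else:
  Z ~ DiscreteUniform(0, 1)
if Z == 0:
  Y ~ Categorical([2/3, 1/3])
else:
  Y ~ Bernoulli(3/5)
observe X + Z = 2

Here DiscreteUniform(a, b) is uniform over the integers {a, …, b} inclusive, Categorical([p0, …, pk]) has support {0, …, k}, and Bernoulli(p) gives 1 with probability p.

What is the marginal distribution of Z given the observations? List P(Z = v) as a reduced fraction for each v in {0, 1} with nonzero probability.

P(Z=0) = 1/9, P(Z=1) = 8/9

Enumerate traces; 4 have nonzero weight after conditioning:
  (X=1, Z=1, Y=0) weight 1/10
  (X=1, Z=1, Y=1) weight 3/20
  (X=2, Z=0, Y=0) weight 1/48
  (X=2, Z=0, Y=1) weight 1/96
Group by Z:
  weight(Z=0) = 1/32
  weight(Z=1) = 1/4
Total weight = 1/32 + 1/4 = 9/32
P(Z=0 | obs) = 1/32 / 9/32 = 1/9
P(Z=1 | obs) = 1/4 / 9/32 = 8/9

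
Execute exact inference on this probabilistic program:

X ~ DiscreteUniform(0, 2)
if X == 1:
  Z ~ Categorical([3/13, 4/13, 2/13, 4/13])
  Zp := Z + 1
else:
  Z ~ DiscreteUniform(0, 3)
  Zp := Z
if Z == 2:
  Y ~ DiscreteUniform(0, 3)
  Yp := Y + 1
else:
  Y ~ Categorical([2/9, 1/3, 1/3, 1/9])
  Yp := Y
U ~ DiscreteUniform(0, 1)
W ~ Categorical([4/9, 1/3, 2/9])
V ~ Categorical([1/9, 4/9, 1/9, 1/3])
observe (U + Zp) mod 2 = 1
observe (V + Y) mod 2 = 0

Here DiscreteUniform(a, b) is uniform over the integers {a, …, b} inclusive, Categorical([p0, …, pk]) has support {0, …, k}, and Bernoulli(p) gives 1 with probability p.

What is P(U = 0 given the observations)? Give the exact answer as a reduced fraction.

P(U = 0 | obs) = 2756/6013

Enumerate traces; 288 have nonzero weight after conditioning:
  (X=0, Z=0, Y=0, U=1, W=0, V=0) weight 1/2187
  (X=0, Z=0, Y=0, U=1, W=0, V=2) weight 1/2187
  (X=0, Z=0, Y=0, U=1, W=1, V=0) weight 1/2916
  (X=0, Z=0, Y=0, U=1, W=1, V=2) weight 1/2916
  (X=0, Z=0, Y=0, U=1, W=2, V=0) weight 1/4374
  (X=0, Z=0, Y=0, U=1, W=2, V=2) weight 1/4374
  (X=0, Z=0, Y=1, U=1, W=0, V=1) weight 2/729
  (X=0, Z=0, Y=1, U=1, W=0, V=3) weight 1/486
  (X=0, Z=1, Y=0, U=0, W=0, V=0) weight 1/2187
  … 279 more
Group by U:
  weight(U=0) = 53/486
  weight(U=1) = 3257/25272
Total weight = 53/486 + 3257/25272 = 6013/25272
P(U=0 | obs) = 53/486 / 6013/25272 = 2756/6013
P(U=1 | obs) = 3257/25272 / 6013/25272 = 3257/6013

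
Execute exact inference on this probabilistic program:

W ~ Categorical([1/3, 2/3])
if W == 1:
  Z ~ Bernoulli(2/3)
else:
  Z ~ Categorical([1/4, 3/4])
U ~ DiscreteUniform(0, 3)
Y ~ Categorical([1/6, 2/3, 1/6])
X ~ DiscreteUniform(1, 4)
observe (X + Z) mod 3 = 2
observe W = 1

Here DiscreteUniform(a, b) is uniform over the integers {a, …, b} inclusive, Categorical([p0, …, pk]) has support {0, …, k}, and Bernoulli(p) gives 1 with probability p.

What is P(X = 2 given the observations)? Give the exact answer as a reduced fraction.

Enumerate traces; 36 have nonzero weight after conditioning:
  (W=1, Z=0, U=0, Y=0, X=2) weight 1/432
  (W=1, Z=0, U=0, Y=1, X=2) weight 1/108
  (W=1, Z=0, U=0, Y=2, X=2) weight 1/432
  (W=1, Z=0, U=1, Y=0, X=2) weight 1/432
  (W=1, Z=0, U=1, Y=1, X=2) weight 1/108
  (W=1, Z=0, U=1, Y=2, X=2) weight 1/432
  (W=1, Z=0, U=2, Y=0, X=2) weight 1/432
  (W=1, Z=0, U=2, Y=1, X=2) weight 1/108
  (W=1, Z=1, U=0, Y=0, X=1) weight 1/216
  (W=1, Z=1, U=0, Y=0, X=4) weight 1/216
  … 26 more
Group by X:
  weight(X=1) = 1/9
  weight(X=2) = 1/18
  weight(X=4) = 1/9
Total weight = 1/9 + 1/18 + 1/9 = 5/18
P(X=1 | obs) = 1/9 / 5/18 = 2/5
P(X=2 | obs) = 1/18 / 5/18 = 1/5
P(X=4 | obs) = 1/9 / 5/18 = 2/5

P(X = 2 | obs) = 1/5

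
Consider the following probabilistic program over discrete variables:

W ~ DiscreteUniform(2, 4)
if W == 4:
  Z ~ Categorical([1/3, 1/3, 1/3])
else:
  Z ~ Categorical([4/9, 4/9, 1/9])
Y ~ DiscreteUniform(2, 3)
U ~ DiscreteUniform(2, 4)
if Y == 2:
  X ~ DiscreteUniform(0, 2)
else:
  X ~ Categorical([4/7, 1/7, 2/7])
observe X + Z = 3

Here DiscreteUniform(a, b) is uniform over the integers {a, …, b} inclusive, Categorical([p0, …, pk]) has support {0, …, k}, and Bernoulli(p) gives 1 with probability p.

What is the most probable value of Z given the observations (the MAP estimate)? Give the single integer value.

argmax_v P(Z = v | obs) = 1

Enumerate traces; 36 have nonzero weight after conditioning:
  (W=2, Z=1, Y=2, U=2, X=2) weight 2/243
  (W=2, Z=1, Y=2, U=3, X=2) weight 2/243
  (W=2, Z=1, Y=2, U=4, X=2) weight 2/243
  (W=2, Z=1, Y=3, U=2, X=2) weight 4/567
  (W=2, Z=1, Y=3, U=3, X=2) weight 4/567
  (W=2, Z=1, Y=3, U=4, X=2) weight 4/567
  (W=2, Z=2, Y=2, U=2, X=1) weight 1/486
  (W=2, Z=2, Y=2, U=3, X=1) weight 1/486
  … 28 more
Group by Z:
  weight(Z=1) = 143/1134
  weight(Z=2) = 25/567
Total weight = 143/1134 + 25/567 = 193/1134
P(Z=1 | obs) = 143/1134 / 193/1134 = 143/193
P(Z=2 | obs) = 25/567 / 193/1134 = 50/193
argmax = 1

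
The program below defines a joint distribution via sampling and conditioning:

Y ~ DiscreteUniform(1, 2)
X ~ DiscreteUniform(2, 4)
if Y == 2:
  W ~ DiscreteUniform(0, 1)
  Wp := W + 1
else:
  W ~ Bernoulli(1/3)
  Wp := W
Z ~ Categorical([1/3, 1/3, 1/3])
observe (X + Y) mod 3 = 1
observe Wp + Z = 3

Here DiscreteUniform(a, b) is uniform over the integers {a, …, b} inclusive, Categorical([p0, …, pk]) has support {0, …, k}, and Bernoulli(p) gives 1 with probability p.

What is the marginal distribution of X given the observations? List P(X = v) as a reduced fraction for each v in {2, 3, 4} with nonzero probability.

P(X=2) = 3/4, P(X=3) = 1/4

Enumerate traces; 3 have nonzero weight after conditioning:
  (Y=1, X=3, W=1, Z=2) weight 1/54
  (Y=2, X=2, W=0, Z=2) weight 1/36
  (Y=2, X=2, W=1, Z=1) weight 1/36
Group by X:
  weight(X=2) = 1/18
  weight(X=3) = 1/54
Total weight = 1/18 + 1/54 = 2/27
P(X=2 | obs) = 1/18 / 2/27 = 3/4
P(X=3 | obs) = 1/54 / 2/27 = 1/4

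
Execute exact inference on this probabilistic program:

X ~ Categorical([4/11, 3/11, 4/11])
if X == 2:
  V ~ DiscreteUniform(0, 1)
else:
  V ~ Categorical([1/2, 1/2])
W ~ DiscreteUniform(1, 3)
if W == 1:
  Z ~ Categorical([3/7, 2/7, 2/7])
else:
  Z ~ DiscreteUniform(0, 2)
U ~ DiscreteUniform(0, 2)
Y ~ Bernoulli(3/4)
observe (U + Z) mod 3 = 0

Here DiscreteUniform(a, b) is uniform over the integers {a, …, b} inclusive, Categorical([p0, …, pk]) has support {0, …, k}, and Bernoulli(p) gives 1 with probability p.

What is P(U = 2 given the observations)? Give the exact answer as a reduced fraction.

Enumerate traces; 108 have nonzero weight after conditioning:
  (X=0, V=0, W=1, Z=0, U=0, Y=0) weight 1/462
  (X=0, V=0, W=1, Z=0, U=0, Y=1) weight 1/154
  (X=0, V=0, W=1, Z=1, U=2, Y=0) weight 1/693
  (X=0, V=0, W=1, Z=1, U=2, Y=1) weight 1/231
  (X=0, V=0, W=1, Z=2, U=1, Y=0) weight 1/693
  (X=0, V=0, W=1, Z=2, U=1, Y=1) weight 1/231
  (X=0, V=0, W=2, Z=0, U=0, Y=0) weight 1/594
  (X=0, V=0, W=2, Z=0, U=0, Y=1) weight 1/198
  … 100 more
Group by U:
  weight(U=0) = 23/189
  weight(U=1) = 20/189
  weight(U=2) = 20/189
Total weight = 23/189 + 20/189 + 20/189 = 1/3
P(U=0 | obs) = 23/189 / 1/3 = 23/63
P(U=1 | obs) = 20/189 / 1/3 = 20/63
P(U=2 | obs) = 20/189 / 1/3 = 20/63

P(U = 2 | obs) = 20/63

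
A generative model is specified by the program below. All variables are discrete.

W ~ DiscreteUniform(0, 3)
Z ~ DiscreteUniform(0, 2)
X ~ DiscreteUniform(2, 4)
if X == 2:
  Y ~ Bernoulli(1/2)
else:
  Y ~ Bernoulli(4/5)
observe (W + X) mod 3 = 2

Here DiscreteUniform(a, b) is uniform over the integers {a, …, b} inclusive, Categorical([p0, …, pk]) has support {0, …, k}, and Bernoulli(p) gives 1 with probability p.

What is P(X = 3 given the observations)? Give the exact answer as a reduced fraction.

Enumerate traces; 24 have nonzero weight after conditioning:
  (W=0, Z=0, X=2, Y=0) weight 1/72
  (W=0, Z=0, X=2, Y=1) weight 1/72
  (W=0, Z=1, X=2, Y=0) weight 1/72
  (W=0, Z=1, X=2, Y=1) weight 1/72
  (W=0, Z=2, X=2, Y=0) weight 1/72
  (W=0, Z=2, X=2, Y=1) weight 1/72
  (W=1, Z=0, X=4, Y=0) weight 1/180
  (W=1, Z=0, X=4, Y=1) weight 1/45
  (W=2, Z=0, X=3, Y=0) weight 1/180
  … 15 more
Group by X:
  weight(X=2) = 1/6
  weight(X=3) = 1/12
  weight(X=4) = 1/12
Total weight = 1/6 + 1/12 + 1/12 = 1/3
P(X=2 | obs) = 1/6 / 1/3 = 1/2
P(X=3 | obs) = 1/12 / 1/3 = 1/4
P(X=4 | obs) = 1/12 / 1/3 = 1/4

P(X = 3 | obs) = 1/4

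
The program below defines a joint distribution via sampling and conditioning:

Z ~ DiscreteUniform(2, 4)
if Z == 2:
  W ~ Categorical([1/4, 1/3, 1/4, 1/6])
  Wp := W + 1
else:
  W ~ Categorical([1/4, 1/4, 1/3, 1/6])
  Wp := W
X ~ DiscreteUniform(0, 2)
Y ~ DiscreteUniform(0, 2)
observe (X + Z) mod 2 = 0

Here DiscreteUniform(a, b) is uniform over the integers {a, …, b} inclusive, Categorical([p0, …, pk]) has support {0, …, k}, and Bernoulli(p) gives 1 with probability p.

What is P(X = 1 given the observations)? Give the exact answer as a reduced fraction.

Enumerate traces; 60 have nonzero weight after conditioning:
  (Z=2, W=0, X=0, Y=0) weight 1/108
  (Z=2, W=0, X=0, Y=1) weight 1/108
  (Z=2, W=0, X=0, Y=2) weight 1/108
  (Z=2, W=0, X=2, Y=0) weight 1/108
  (Z=2, W=0, X=2, Y=1) weight 1/108
  (Z=2, W=0, X=2, Y=2) weight 1/108
  (Z=2, W=1, X=0, Y=0) weight 1/81
  (Z=2, W=1, X=0, Y=1) weight 1/81
  (Z=3, W=0, X=1, Y=0) weight 1/108
  … 51 more
Group by X:
  weight(X=0) = 2/9
  weight(X=1) = 1/9
  weight(X=2) = 2/9
Total weight = 2/9 + 1/9 + 2/9 = 5/9
P(X=0 | obs) = 2/9 / 5/9 = 2/5
P(X=1 | obs) = 1/9 / 5/9 = 1/5
P(X=2 | obs) = 2/9 / 5/9 = 2/5

P(X = 1 | obs) = 1/5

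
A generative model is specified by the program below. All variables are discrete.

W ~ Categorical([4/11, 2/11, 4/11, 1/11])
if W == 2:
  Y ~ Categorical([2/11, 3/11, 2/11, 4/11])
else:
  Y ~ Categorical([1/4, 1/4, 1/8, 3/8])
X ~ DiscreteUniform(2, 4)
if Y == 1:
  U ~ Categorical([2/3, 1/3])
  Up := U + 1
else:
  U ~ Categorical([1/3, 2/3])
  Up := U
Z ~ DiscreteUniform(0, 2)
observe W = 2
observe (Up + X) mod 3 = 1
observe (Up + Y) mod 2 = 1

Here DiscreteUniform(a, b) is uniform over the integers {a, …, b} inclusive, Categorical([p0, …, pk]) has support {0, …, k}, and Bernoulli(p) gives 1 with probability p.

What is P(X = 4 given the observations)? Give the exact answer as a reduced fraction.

Enumerate traces; 12 have nonzero weight after conditioning:
  (W=2, Y=0, X=3, U=1, Z=0) weight 16/3267
  (W=2, Y=0, X=3, U=1, Z=1) weight 16/3267
  (W=2, Y=0, X=3, U=1, Z=2) weight 16/3267
  (W=2, Y=1, X=2, U=1, Z=0) weight 4/1089
  (W=2, Y=1, X=2, U=1, Z=1) weight 4/1089
  (W=2, Y=1, X=2, U=1, Z=2) weight 4/1089
  (W=2, Y=2, X=3, U=1, Z=0) weight 16/3267
  (W=2, Y=2, X=3, U=1, Z=1) weight 16/3267
  (W=2, Y=3, X=4, U=0, Z=0) weight 16/3267
  … 3 more
Group by X:
  weight(X=2) = 4/363
  weight(X=3) = 32/1089
  weight(X=4) = 16/1089
Total weight = 4/363 + 32/1089 + 16/1089 = 20/363
P(X=2 | obs) = 4/363 / 20/363 = 1/5
P(X=3 | obs) = 32/1089 / 20/363 = 8/15
P(X=4 | obs) = 16/1089 / 20/363 = 4/15

P(X = 4 | obs) = 4/15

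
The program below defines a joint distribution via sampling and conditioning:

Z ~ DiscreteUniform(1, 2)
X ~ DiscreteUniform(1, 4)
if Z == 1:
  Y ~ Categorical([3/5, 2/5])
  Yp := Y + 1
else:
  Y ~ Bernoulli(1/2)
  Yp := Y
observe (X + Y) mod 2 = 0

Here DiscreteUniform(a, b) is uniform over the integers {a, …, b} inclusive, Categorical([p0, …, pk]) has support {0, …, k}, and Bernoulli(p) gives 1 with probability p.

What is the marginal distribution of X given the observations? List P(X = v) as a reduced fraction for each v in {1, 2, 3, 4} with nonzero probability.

P(X=1) = 9/40, P(X=2) = 11/40, P(X=3) = 9/40, P(X=4) = 11/40

Enumerate traces; 8 have nonzero weight after conditioning:
  (Z=1, X=1, Y=1) weight 1/20
  (Z=1, X=2, Y=0) weight 3/40
  (Z=1, X=3, Y=1) weight 1/20
  (Z=1, X=4, Y=0) weight 3/40
  (Z=2, X=1, Y=1) weight 1/16
  (Z=2, X=2, Y=0) weight 1/16
  (Z=2, X=3, Y=1) weight 1/16
  (Z=2, X=4, Y=0) weight 1/16
Group by X:
  weight(X=1) = 9/80
  weight(X=2) = 11/80
  weight(X=3) = 9/80
  weight(X=4) = 11/80
Total weight = 9/80 + 11/80 + 9/80 + 11/80 = 1/2
P(X=1 | obs) = 9/80 / 1/2 = 9/40
P(X=2 | obs) = 11/80 / 1/2 = 11/40
P(X=3 | obs) = 9/80 / 1/2 = 9/40
P(X=4 | obs) = 11/80 / 1/2 = 11/40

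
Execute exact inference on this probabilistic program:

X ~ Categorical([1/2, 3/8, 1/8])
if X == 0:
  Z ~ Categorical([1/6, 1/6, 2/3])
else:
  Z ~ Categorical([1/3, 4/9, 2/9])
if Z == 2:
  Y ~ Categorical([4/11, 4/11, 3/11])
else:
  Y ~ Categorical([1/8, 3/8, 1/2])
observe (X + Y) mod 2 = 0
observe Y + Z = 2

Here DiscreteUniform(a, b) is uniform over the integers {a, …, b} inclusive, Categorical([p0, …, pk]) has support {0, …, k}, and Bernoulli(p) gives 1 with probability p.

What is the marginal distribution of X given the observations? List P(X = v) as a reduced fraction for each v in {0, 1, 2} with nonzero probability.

P(X=0) = 129/203, P(X=1) = 99/406, P(X=2) = 7/58

Enumerate traces; 5 have nonzero weight after conditioning:
  (X=0, Z=0, Y=2) weight 1/24
  (X=0, Z=2, Y=0) weight 4/33
  (X=1, Z=1, Y=1) weight 1/16
  (X=2, Z=0, Y=2) weight 1/48
  (X=2, Z=2, Y=0) weight 1/99
Group by X:
  weight(X=0) = 43/264
  weight(X=1) = 1/16
  weight(X=2) = 49/1584
Total weight = 43/264 + 1/16 + 49/1584 = 203/792
P(X=0 | obs) = 43/264 / 203/792 = 129/203
P(X=1 | obs) = 1/16 / 203/792 = 99/406
P(X=2 | obs) = 49/1584 / 203/792 = 7/58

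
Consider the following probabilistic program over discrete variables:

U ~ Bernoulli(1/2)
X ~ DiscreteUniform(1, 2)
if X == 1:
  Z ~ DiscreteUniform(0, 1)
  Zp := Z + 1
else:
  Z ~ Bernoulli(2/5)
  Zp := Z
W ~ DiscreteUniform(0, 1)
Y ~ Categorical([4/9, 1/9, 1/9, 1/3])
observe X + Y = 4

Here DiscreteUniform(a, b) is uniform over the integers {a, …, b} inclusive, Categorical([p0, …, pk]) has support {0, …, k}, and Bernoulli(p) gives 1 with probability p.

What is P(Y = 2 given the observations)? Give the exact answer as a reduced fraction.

P(Y = 2 | obs) = 1/4

Enumerate traces; 16 have nonzero weight after conditioning:
  (U=0, X=1, Z=0, W=0, Y=3) weight 1/48
  (U=0, X=1, Z=0, W=1, Y=3) weight 1/48
  (U=0, X=1, Z=1, W=0, Y=3) weight 1/48
  (U=0, X=1, Z=1, W=1, Y=3) weight 1/48
  (U=0, X=2, Z=0, W=0, Y=2) weight 1/120
  (U=0, X=2, Z=0, W=1, Y=2) weight 1/120
  (U=0, X=2, Z=1, W=0, Y=2) weight 1/180
  (U=0, X=2, Z=1, W=1, Y=2) weight 1/180
  … 8 more
Group by Y:
  weight(Y=2) = 1/18
  weight(Y=3) = 1/6
Total weight = 1/18 + 1/6 = 2/9
P(Y=2 | obs) = 1/18 / 2/9 = 1/4
P(Y=3 | obs) = 1/6 / 2/9 = 3/4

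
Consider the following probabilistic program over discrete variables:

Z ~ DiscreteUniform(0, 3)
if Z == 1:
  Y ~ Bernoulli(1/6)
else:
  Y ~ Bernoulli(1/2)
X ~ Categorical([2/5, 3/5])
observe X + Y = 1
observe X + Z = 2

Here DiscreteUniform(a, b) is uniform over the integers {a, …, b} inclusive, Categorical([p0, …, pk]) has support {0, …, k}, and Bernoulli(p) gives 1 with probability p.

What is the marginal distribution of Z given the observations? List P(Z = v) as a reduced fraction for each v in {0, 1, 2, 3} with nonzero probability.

Enumerate traces; 2 have nonzero weight after conditioning:
  (Z=1, Y=0, X=1) weight 1/8
  (Z=2, Y=1, X=0) weight 1/20
Group by Z:
  weight(Z=1) = 1/8
  weight(Z=2) = 1/20
Total weight = 1/8 + 1/20 = 7/40
P(Z=1 | obs) = 1/8 / 7/40 = 5/7
P(Z=2 | obs) = 1/20 / 7/40 = 2/7

P(Z=1) = 5/7, P(Z=2) = 2/7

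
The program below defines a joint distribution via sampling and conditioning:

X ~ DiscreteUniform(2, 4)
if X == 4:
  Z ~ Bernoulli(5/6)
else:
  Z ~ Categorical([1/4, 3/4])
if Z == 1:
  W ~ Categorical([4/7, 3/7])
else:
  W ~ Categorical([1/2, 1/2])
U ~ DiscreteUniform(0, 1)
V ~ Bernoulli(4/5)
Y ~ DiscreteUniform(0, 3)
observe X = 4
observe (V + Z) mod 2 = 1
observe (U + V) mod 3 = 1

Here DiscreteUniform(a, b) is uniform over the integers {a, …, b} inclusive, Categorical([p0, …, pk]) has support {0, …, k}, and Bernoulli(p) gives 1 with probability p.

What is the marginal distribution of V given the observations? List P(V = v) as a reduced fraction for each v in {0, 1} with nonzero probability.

P(V=0) = 5/9, P(V=1) = 4/9

Enumerate traces; 16 have nonzero weight after conditioning:
  (X=4, Z=0, W=0, U=0, V=1, Y=0) weight 1/360
  (X=4, Z=0, W=0, U=0, V=1, Y=1) weight 1/360
  (X=4, Z=0, W=0, U=0, V=1, Y=2) weight 1/360
  (X=4, Z=0, W=0, U=0, V=1, Y=3) weight 1/360
  (X=4, Z=0, W=1, U=0, V=1, Y=0) weight 1/360
  (X=4, Z=0, W=1, U=0, V=1, Y=1) weight 1/360
  (X=4, Z=0, W=1, U=0, V=1, Y=2) weight 1/360
  (X=4, Z=0, W=1, U=0, V=1, Y=3) weight 1/360
  (X=4, Z=1, W=0, U=1, V=0, Y=0) weight 1/252
  … 7 more
Group by V:
  weight(V=0) = 1/36
  weight(V=1) = 1/45
Total weight = 1/36 + 1/45 = 1/20
P(V=0 | obs) = 1/36 / 1/20 = 5/9
P(V=1 | obs) = 1/45 / 1/20 = 4/9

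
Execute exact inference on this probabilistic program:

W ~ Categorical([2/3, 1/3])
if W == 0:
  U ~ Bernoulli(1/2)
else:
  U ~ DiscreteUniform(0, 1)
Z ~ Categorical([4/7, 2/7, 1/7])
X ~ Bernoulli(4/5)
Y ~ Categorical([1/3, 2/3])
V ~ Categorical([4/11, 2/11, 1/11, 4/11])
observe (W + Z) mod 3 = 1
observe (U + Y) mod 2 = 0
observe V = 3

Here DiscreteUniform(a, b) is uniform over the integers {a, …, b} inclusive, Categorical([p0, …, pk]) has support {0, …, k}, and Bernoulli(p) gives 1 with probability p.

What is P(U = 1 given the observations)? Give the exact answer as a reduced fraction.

P(U = 1 | obs) = 2/3

Enumerate traces; 8 have nonzero weight after conditioning:
  (W=0, U=0, Z=1, X=0, Y=0, V=3) weight 8/3465
  (W=0, U=0, Z=1, X=1, Y=0, V=3) weight 32/3465
  (W=0, U=1, Z=1, X=0, Y=1, V=3) weight 16/3465
  (W=0, U=1, Z=1, X=1, Y=1, V=3) weight 64/3465
  (W=1, U=0, Z=0, X=0, Y=0, V=3) weight 8/3465
  (W=1, U=0, Z=0, X=1, Y=0, V=3) weight 32/3465
  (W=1, U=1, Z=0, X=0, Y=1, V=3) weight 16/3465
  (W=1, U=1, Z=0, X=1, Y=1, V=3) weight 64/3465
Group by U:
  weight(U=0) = 16/693
  weight(U=1) = 32/693
Total weight = 16/693 + 32/693 = 16/231
P(U=0 | obs) = 16/693 / 16/231 = 1/3
P(U=1 | obs) = 32/693 / 16/231 = 2/3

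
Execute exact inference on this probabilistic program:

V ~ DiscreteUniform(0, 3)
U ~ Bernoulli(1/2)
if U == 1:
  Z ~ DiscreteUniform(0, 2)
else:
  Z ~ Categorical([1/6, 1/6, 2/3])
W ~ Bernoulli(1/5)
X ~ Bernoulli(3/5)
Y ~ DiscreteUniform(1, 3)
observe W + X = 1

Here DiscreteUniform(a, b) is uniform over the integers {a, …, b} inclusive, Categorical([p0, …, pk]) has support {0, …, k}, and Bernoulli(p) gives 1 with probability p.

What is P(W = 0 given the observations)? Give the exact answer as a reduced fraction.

Enumerate traces; 144 have nonzero weight after conditioning:
  (V=0, U=0, Z=0, W=0, X=1, Y=1) weight 1/300
  (V=0, U=0, Z=0, W=0, X=1, Y=2) weight 1/300
  (V=0, U=0, Z=0, W=0, X=1, Y=3) weight 1/300
  (V=0, U=0, Z=0, W=1, X=0, Y=1) weight 1/1800
  (V=0, U=0, Z=0, W=1, X=0, Y=2) weight 1/1800
  (V=0, U=0, Z=0, W=1, X=0, Y=3) weight 1/1800
  (V=0, U=0, Z=1, W=0, X=1, Y=1) weight 1/300
  (V=0, U=0, Z=1, W=0, X=1, Y=2) weight 1/300
  … 136 more
Group by W:
  weight(W=0) = 12/25
  weight(W=1) = 2/25
Total weight = 12/25 + 2/25 = 14/25
P(W=0 | obs) = 12/25 / 14/25 = 6/7
P(W=1 | obs) = 2/25 / 14/25 = 1/7

P(W = 0 | obs) = 6/7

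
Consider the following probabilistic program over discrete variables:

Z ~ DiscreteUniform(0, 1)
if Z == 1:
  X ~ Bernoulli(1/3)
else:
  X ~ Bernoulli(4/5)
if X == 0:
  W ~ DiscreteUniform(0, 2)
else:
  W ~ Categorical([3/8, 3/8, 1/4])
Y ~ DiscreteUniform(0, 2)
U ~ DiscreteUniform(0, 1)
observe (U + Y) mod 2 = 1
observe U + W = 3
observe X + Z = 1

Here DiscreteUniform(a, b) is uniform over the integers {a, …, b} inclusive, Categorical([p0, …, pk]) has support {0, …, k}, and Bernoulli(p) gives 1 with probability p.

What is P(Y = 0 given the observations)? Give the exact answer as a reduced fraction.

P(Y = 0 | obs) = 1/2

Enumerate traces; 4 have nonzero weight after conditioning:
  (Z=0, X=1, W=2, Y=0, U=1) weight 1/60
  (Z=0, X=1, W=2, Y=2, U=1) weight 1/60
  (Z=1, X=0, W=2, Y=0, U=1) weight 1/54
  (Z=1, X=0, W=2, Y=2, U=1) weight 1/54
Group by Y:
  weight(Y=0) = 19/540
  weight(Y=2) = 19/540
Total weight = 19/540 + 19/540 = 19/270
P(Y=0 | obs) = 19/540 / 19/270 = 1/2
P(Y=2 | obs) = 19/540 / 19/270 = 1/2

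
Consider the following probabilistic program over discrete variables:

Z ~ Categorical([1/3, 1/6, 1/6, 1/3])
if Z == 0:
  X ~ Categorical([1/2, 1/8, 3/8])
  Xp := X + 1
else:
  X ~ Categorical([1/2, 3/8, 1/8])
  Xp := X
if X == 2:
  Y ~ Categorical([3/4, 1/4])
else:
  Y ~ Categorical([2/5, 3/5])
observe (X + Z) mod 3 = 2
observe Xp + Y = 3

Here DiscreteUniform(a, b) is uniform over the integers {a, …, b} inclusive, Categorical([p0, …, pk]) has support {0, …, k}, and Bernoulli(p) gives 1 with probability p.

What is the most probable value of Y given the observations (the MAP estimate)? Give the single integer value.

argmax_v P(Y = v | obs) = 0

Enumerate traces; 2 have nonzero weight after conditioning:
  (Z=0, X=2, Y=0) weight 3/32
  (Z=3, X=2, Y=1) weight 1/96
Group by Y:
  weight(Y=0) = 3/32
  weight(Y=1) = 1/96
Total weight = 3/32 + 1/96 = 5/48
P(Y=0 | obs) = 3/32 / 5/48 = 9/10
P(Y=1 | obs) = 1/96 / 5/48 = 1/10
argmax = 0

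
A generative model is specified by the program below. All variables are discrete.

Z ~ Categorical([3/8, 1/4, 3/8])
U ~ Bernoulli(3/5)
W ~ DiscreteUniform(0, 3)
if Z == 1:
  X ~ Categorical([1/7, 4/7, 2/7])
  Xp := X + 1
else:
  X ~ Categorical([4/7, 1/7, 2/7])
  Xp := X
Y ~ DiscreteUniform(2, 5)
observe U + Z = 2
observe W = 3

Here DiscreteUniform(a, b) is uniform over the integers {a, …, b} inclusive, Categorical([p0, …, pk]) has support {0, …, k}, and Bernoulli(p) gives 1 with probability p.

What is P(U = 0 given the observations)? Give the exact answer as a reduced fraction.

Enumerate traces; 24 have nonzero weight after conditioning:
  (Z=1, U=1, W=3, X=0, Y=2) weight 3/2240
  (Z=1, U=1, W=3, X=0, Y=3) weight 3/2240
  (Z=1, U=1, W=3, X=0, Y=4) weight 3/2240
  (Z=1, U=1, W=3, X=0, Y=5) weight 3/2240
  (Z=1, U=1, W=3, X=1, Y=2) weight 3/560
  (Z=1, U=1, W=3, X=1, Y=3) weight 3/560
  (Z=1, U=1, W=3, X=1, Y=4) weight 3/560
  (Z=1, U=1, W=3, X=1, Y=5) weight 3/560
  (Z=2, U=0, W=3, X=0, Y=2) weight 3/560
  … 15 more
Group by U:
  weight(U=0) = 3/80
  weight(U=1) = 3/80
Total weight = 3/80 + 3/80 = 3/40
P(U=0 | obs) = 3/80 / 3/40 = 1/2
P(U=1 | obs) = 3/80 / 3/40 = 1/2

P(U = 0 | obs) = 1/2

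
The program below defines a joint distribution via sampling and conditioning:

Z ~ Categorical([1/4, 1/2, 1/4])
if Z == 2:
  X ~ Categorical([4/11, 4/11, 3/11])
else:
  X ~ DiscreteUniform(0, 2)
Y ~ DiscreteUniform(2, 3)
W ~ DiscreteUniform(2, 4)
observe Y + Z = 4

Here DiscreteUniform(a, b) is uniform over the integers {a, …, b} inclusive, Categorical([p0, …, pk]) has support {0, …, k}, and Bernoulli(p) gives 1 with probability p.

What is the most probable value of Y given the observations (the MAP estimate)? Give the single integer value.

Enumerate traces; 18 have nonzero weight after conditioning:
  (Z=1, X=0, Y=3, W=2) weight 1/36
  (Z=1, X=0, Y=3, W=3) weight 1/36
  (Z=1, X=0, Y=3, W=4) weight 1/36
  (Z=1, X=1, Y=3, W=2) weight 1/36
  (Z=1, X=1, Y=3, W=3) weight 1/36
  (Z=1, X=1, Y=3, W=4) weight 1/36
  (Z=1, X=2, Y=3, W=2) weight 1/36
  (Z=1, X=2, Y=3, W=3) weight 1/36
  (Z=2, X=0, Y=2, W=2) weight 1/66
  … 9 more
Group by Y:
  weight(Y=2) = 1/8
  weight(Y=3) = 1/4
Total weight = 1/8 + 1/4 = 3/8
P(Y=2 | obs) = 1/8 / 3/8 = 1/3
P(Y=3 | obs) = 1/4 / 3/8 = 2/3
argmax = 3

argmax_v P(Y = v | obs) = 3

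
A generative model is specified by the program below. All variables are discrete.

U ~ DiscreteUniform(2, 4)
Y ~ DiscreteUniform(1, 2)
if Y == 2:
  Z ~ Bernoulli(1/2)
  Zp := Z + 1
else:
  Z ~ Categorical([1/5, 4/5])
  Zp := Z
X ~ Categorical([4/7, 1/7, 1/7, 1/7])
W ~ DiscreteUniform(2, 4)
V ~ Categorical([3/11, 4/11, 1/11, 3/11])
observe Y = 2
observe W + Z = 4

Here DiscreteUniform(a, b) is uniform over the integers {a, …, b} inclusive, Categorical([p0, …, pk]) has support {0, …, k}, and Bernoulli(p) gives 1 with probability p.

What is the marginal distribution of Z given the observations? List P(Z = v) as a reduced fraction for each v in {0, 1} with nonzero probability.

P(Z=0) = 1/2, P(Z=1) = 1/2

Enumerate traces; 96 have nonzero weight after conditioning:
  (U=2, Y=2, Z=0, X=0, W=4, V=0) weight 1/231
  (U=2, Y=2, Z=0, X=0, W=4, V=1) weight 4/693
  (U=2, Y=2, Z=0, X=0, W=4, V=2) weight 1/693
  (U=2, Y=2, Z=0, X=0, W=4, V=3) weight 1/231
  (U=2, Y=2, Z=0, X=1, W=4, V=0) weight 1/924
  (U=2, Y=2, Z=0, X=1, W=4, V=1) weight 1/693
  (U=2, Y=2, Z=0, X=1, W=4, V=2) weight 1/2772
  (U=2, Y=2, Z=0, X=1, W=4, V=3) weight 1/924
  (U=2, Y=2, Z=1, X=0, W=3, V=0) weight 1/231
  … 87 more
Group by Z:
  weight(Z=0) = 1/12
  weight(Z=1) = 1/12
Total weight = 1/12 + 1/12 = 1/6
P(Z=0 | obs) = 1/12 / 1/6 = 1/2
P(Z=1 | obs) = 1/12 / 1/6 = 1/2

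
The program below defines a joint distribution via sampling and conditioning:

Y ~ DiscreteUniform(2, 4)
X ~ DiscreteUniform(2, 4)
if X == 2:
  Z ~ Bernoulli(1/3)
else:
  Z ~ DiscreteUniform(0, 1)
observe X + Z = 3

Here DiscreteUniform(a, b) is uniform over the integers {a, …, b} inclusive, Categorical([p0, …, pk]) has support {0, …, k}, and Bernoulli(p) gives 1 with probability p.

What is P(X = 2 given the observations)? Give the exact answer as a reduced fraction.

Enumerate traces; 6 have nonzero weight after conditioning:
  (Y=2, X=2, Z=1) weight 1/27
  (Y=2, X=3, Z=0) weight 1/18
  (Y=3, X=2, Z=1) weight 1/27
  (Y=3, X=3, Z=0) weight 1/18
  (Y=4, X=2, Z=1) weight 1/27
  (Y=4, X=3, Z=0) weight 1/18
Group by X:
  weight(X=2) = 1/9
  weight(X=3) = 1/6
Total weight = 1/9 + 1/6 = 5/18
P(X=2 | obs) = 1/9 / 5/18 = 2/5
P(X=3 | obs) = 1/6 / 5/18 = 3/5

P(X = 2 | obs) = 2/5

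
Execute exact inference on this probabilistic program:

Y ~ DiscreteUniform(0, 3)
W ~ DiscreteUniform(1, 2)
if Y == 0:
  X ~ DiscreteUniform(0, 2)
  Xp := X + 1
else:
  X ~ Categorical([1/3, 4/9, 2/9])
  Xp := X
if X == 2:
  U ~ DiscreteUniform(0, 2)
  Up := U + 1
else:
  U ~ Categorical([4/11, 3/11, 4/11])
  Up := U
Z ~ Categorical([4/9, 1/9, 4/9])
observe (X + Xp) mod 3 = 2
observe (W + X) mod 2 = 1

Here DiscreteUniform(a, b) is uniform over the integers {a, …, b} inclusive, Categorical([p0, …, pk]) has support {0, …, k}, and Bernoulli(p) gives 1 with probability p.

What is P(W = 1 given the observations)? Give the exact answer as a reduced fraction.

Enumerate traces; 36 have nonzero weight after conditioning:
  (Y=0, W=1, X=2, U=0, Z=0) weight 1/162
  (Y=0, W=1, X=2, U=0, Z=1) weight 1/648
  (Y=0, W=1, X=2, U=0, Z=2) weight 1/162
  (Y=0, W=1, X=2, U=1, Z=0) weight 1/162
  (Y=0, W=1, X=2, U=1, Z=1) weight 1/648
  (Y=0, W=1, X=2, U=1, Z=2) weight 1/162
  (Y=0, W=1, X=2, U=2, Z=0) weight 1/162
  (Y=0, W=1, X=2, U=2, Z=1) weight 1/648
  (Y=1, W=2, X=1, U=0, Z=0) weight 8/891
  … 27 more
Group by W:
  weight(W=1) = 1/24
  weight(W=2) = 1/6
Total weight = 1/24 + 1/6 = 5/24
P(W=1 | obs) = 1/24 / 5/24 = 1/5
P(W=2 | obs) = 1/6 / 5/24 = 4/5

P(W = 1 | obs) = 1/5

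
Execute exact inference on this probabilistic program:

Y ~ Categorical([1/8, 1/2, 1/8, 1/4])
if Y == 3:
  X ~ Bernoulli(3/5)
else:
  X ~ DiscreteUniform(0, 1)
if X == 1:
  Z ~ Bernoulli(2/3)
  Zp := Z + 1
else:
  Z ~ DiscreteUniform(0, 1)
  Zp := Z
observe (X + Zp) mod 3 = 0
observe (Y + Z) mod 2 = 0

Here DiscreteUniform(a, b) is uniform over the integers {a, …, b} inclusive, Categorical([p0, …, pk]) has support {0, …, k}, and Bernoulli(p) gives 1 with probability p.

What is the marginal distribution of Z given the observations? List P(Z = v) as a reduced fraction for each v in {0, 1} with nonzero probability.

P(Z=0) = 15/79, P(Z=1) = 64/79

Enumerate traces; 4 have nonzero weight after conditioning:
  (Y=0, X=0, Z=0) weight 1/32
  (Y=1, X=1, Z=1) weight 1/6
  (Y=2, X=0, Z=0) weight 1/32
  (Y=3, X=1, Z=1) weight 1/10
Group by Z:
  weight(Z=0) = 1/16
  weight(Z=1) = 4/15
Total weight = 1/16 + 4/15 = 79/240
P(Z=0 | obs) = 1/16 / 79/240 = 15/79
P(Z=1 | obs) = 4/15 / 79/240 = 64/79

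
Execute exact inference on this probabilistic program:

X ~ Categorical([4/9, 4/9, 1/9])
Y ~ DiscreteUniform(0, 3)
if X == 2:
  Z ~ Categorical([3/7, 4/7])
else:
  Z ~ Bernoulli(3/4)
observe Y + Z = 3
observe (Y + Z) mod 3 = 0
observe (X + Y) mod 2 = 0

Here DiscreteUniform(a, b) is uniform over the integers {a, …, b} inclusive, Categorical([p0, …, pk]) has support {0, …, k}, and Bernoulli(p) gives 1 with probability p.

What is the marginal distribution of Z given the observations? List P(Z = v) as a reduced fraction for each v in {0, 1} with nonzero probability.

Enumerate traces; 3 have nonzero weight after conditioning:
  (X=0, Y=2, Z=1) weight 1/12
  (X=1, Y=3, Z=0) weight 1/36
  (X=2, Y=2, Z=1) weight 1/63
Group by Z:
  weight(Z=0) = 1/36
  weight(Z=1) = 25/252
Total weight = 1/36 + 25/252 = 8/63
P(Z=0 | obs) = 1/36 / 8/63 = 7/32
P(Z=1 | obs) = 25/252 / 8/63 = 25/32

P(Z=0) = 7/32, P(Z=1) = 25/32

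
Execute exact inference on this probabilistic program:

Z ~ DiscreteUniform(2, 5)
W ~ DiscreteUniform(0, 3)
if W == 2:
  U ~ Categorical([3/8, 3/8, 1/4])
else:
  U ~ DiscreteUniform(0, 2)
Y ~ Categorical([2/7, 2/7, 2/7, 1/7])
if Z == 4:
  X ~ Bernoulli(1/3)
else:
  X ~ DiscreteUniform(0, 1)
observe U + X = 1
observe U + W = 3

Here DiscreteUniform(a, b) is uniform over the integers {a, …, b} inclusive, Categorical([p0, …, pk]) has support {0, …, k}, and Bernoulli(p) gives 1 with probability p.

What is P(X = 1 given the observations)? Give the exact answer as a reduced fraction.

Enumerate traces; 32 have nonzero weight after conditioning:
  (Z=2, W=2, U=1, Y=0, X=0) weight 3/896
  (Z=2, W=2, U=1, Y=1, X=0) weight 3/896
  (Z=2, W=2, U=1, Y=2, X=0) weight 3/896
  (Z=2, W=2, U=1, Y=3, X=0) weight 3/1792
  (Z=2, W=3, U=0, Y=0, X=1) weight 1/336
  (Z=2, W=3, U=0, Y=1, X=1) weight 1/336
  (Z=2, W=3, U=0, Y=2, X=1) weight 1/336
  (Z=2, W=3, U=0, Y=3, X=1) weight 1/672
  … 24 more
Group by X:
  weight(X=0) = 13/256
  weight(X=1) = 11/288
Total weight = 13/256 + 11/288 = 205/2304
P(X=0 | obs) = 13/256 / 205/2304 = 117/205
P(X=1 | obs) = 11/288 / 205/2304 = 88/205

P(X = 1 | obs) = 88/205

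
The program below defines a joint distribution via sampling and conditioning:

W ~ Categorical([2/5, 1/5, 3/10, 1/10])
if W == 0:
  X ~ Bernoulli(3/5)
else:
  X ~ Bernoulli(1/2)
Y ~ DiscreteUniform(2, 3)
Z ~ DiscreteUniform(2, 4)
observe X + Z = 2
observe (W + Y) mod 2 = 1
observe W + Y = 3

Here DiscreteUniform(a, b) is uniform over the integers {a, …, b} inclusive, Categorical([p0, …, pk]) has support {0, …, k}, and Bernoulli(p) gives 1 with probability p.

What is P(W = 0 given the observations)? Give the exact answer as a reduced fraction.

Enumerate traces; 2 have nonzero weight after conditioning:
  (W=0, X=0, Y=3, Z=2) weight 2/75
  (W=1, X=0, Y=2, Z=2) weight 1/60
Group by W:
  weight(W=0) = 2/75
  weight(W=1) = 1/60
Total weight = 2/75 + 1/60 = 13/300
P(W=0 | obs) = 2/75 / 13/300 = 8/13
P(W=1 | obs) = 1/60 / 13/300 = 5/13

P(W = 0 | obs) = 8/13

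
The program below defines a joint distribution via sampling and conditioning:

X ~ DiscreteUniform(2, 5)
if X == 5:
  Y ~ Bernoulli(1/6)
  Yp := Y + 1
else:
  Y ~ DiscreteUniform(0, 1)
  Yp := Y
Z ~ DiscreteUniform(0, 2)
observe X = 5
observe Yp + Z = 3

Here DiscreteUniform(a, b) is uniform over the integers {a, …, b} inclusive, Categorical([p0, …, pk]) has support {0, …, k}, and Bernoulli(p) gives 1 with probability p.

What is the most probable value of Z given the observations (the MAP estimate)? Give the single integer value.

argmax_v P(Z = v | obs) = 2

Enumerate traces; 2 have nonzero weight after conditioning:
  (X=5, Y=0, Z=2) weight 5/72
  (X=5, Y=1, Z=1) weight 1/72
Group by Z:
  weight(Z=1) = 1/72
  weight(Z=2) = 5/72
Total weight = 1/72 + 5/72 = 1/12
P(Z=1 | obs) = 1/72 / 1/12 = 1/6
P(Z=2 | obs) = 5/72 / 1/12 = 5/6
argmax = 2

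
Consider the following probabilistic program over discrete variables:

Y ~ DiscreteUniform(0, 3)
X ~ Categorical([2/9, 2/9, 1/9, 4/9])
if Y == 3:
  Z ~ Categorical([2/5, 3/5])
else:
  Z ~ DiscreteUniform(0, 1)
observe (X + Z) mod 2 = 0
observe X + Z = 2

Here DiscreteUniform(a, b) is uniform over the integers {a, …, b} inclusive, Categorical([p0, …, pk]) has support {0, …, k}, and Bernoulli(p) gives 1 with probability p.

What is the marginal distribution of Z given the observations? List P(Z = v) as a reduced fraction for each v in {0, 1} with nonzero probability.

Enumerate traces; 8 have nonzero weight after conditioning:
  (Y=0, X=1, Z=1) weight 1/36
  (Y=0, X=2, Z=0) weight 1/72
  (Y=1, X=1, Z=1) weight 1/36
  (Y=1, X=2, Z=0) weight 1/72
  (Y=2, X=1, Z=1) weight 1/36
  (Y=2, X=2, Z=0) weight 1/72
  (Y=3, X=1, Z=1) weight 1/30
  (Y=3, X=2, Z=0) weight 1/90
Group by Z:
  weight(Z=0) = 19/360
  weight(Z=1) = 7/60
Total weight = 19/360 + 7/60 = 61/360
P(Z=0 | obs) = 19/360 / 61/360 = 19/61
P(Z=1 | obs) = 7/60 / 61/360 = 42/61

P(Z=0) = 19/61, P(Z=1) = 42/61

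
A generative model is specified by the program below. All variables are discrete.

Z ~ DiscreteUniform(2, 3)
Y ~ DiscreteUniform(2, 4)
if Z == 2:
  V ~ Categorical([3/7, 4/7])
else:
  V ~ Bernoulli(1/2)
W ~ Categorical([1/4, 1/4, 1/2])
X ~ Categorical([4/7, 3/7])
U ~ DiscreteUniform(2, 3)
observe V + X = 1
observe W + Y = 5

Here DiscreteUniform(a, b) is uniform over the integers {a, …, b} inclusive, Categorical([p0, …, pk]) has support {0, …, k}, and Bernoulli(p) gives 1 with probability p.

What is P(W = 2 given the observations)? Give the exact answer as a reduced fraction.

P(W = 2 | obs) = 2/3

Enumerate traces; 16 have nonzero weight after conditioning:
  (Z=2, Y=3, V=0, W=2, X=1, U=2) weight 3/392
  (Z=2, Y=3, V=0, W=2, X=1, U=3) weight 3/392
  (Z=2, Y=3, V=1, W=2, X=0, U=2) weight 2/147
  (Z=2, Y=3, V=1, W=2, X=0, U=3) weight 2/147
  (Z=2, Y=4, V=0, W=1, X=1, U=2) weight 3/784
  (Z=2, Y=4, V=0, W=1, X=1, U=3) weight 3/784
  (Z=2, Y=4, V=1, W=1, X=0, U=2) weight 1/147
  (Z=2, Y=4, V=1, W=1, X=0, U=3) weight 1/147
  … 8 more
Group by W:
  weight(W=1) = 33/784
  weight(W=2) = 33/392
Total weight = 33/784 + 33/392 = 99/784
P(W=1 | obs) = 33/784 / 99/784 = 1/3
P(W=2 | obs) = 33/392 / 99/784 = 2/3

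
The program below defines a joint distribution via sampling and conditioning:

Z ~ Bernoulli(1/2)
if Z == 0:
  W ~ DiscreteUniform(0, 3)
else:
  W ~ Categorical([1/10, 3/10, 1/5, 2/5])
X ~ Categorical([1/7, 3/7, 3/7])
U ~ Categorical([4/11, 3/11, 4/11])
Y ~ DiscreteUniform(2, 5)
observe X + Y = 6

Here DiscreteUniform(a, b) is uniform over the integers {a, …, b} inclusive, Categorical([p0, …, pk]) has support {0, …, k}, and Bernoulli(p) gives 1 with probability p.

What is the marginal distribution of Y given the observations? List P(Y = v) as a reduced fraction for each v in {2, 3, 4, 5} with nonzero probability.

P(Y=4) = 1/2, P(Y=5) = 1/2

Enumerate traces; 48 have nonzero weight after conditioning:
  (Z=0, W=0, X=1, U=0, Y=5) weight 3/616
  (Z=0, W=0, X=1, U=1, Y=5) weight 9/2464
  (Z=0, W=0, X=1, U=2, Y=5) weight 3/616
  (Z=0, W=0, X=2, U=0, Y=4) weight 3/616
  (Z=0, W=0, X=2, U=1, Y=4) weight 9/2464
  (Z=0, W=0, X=2, U=2, Y=4) weight 3/616
  (Z=0, W=1, X=1, U=0, Y=5) weight 3/616
  (Z=0, W=1, X=1, U=1, Y=5) weight 9/2464
  … 40 more
Group by Y:
  weight(Y=4) = 3/28
  weight(Y=5) = 3/28
Total weight = 3/28 + 3/28 = 3/14
P(Y=4 | obs) = 3/28 / 3/14 = 1/2
P(Y=5 | obs) = 3/28 / 3/14 = 1/2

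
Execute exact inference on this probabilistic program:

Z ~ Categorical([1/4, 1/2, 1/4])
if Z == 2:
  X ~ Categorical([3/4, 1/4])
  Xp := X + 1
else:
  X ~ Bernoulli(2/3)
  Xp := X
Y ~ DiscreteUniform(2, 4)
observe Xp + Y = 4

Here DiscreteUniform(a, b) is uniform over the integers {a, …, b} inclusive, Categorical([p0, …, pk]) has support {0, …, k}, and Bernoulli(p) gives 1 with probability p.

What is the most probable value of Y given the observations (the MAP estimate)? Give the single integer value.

argmax_v P(Y = v | obs) = 3

Enumerate traces; 6 have nonzero weight after conditioning:
  (Z=0, X=0, Y=4) weight 1/36
  (Z=0, X=1, Y=3) weight 1/18
  (Z=1, X=0, Y=4) weight 1/18
  (Z=1, X=1, Y=3) weight 1/9
  (Z=2, X=0, Y=3) weight 1/16
  (Z=2, X=1, Y=2) weight 1/48
Group by Y:
  weight(Y=2) = 1/48
  weight(Y=3) = 11/48
  weight(Y=4) = 1/12
Total weight = 1/48 + 11/48 + 1/12 = 1/3
P(Y=2 | obs) = 1/48 / 1/3 = 1/16
P(Y=3 | obs) = 11/48 / 1/3 = 11/16
P(Y=4 | obs) = 1/12 / 1/3 = 1/4
argmax = 3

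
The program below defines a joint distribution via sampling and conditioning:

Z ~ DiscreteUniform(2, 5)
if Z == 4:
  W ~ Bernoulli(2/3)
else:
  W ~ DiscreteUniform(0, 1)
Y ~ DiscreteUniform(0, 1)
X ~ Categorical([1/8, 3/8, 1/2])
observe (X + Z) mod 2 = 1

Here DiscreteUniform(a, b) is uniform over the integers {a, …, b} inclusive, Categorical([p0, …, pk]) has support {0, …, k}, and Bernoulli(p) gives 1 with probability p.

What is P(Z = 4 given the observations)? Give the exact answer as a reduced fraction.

P(Z = 4 | obs) = 3/16

Enumerate traces; 24 have nonzero weight after conditioning:
  (Z=2, W=0, Y=0, X=1) weight 3/128
  (Z=2, W=0, Y=1, X=1) weight 3/128
  (Z=2, W=1, Y=0, X=1) weight 3/128
  (Z=2, W=1, Y=1, X=1) weight 3/128
  (Z=3, W=0, Y=0, X=0) weight 1/128
  (Z=3, W=0, Y=0, X=2) weight 1/32
  (Z=3, W=0, Y=1, X=0) weight 1/128
  (Z=3, W=0, Y=1, X=2) weight 1/32
  (Z=4, W=0, Y=0, X=1) weight 1/64
  (Z=5, W=0, Y=0, X=0) weight 1/128
  … 14 more
Group by Z:
  weight(Z=2) = 3/32
  weight(Z=3) = 5/32
  weight(Z=4) = 3/32
  weight(Z=5) = 5/32
Total weight = 3/32 + 5/32 + 3/32 + 5/32 = 1/2
P(Z=2 | obs) = 3/32 / 1/2 = 3/16
P(Z=3 | obs) = 5/32 / 1/2 = 5/16
P(Z=4 | obs) = 3/32 / 1/2 = 3/16
P(Z=5 | obs) = 5/32 / 1/2 = 5/16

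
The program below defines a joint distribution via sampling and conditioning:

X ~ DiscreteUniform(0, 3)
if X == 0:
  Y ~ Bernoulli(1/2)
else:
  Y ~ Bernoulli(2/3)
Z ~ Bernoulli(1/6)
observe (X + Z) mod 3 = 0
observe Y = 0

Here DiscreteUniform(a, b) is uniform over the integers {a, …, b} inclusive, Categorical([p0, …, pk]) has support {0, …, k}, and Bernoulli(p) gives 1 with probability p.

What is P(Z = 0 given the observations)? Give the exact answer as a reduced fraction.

P(Z = 0 | obs) = 25/27

Enumerate traces; 3 have nonzero weight after conditioning:
  (X=0, Y=0, Z=0) weight 5/48
  (X=2, Y=0, Z=1) weight 1/72
  (X=3, Y=0, Z=0) weight 5/72
Group by Z:
  weight(Z=0) = 25/144
  weight(Z=1) = 1/72
Total weight = 25/144 + 1/72 = 3/16
P(Z=0 | obs) = 25/144 / 3/16 = 25/27
P(Z=1 | obs) = 1/72 / 3/16 = 2/27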